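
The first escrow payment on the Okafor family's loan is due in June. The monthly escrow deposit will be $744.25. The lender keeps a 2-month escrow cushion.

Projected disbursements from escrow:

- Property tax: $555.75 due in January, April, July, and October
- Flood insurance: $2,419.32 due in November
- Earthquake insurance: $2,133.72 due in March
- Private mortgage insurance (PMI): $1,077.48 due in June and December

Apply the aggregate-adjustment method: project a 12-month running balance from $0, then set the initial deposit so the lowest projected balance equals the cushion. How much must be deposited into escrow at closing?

Cushion = 2 × $744.25 = $1,488.50
Trial balance (start $0, +$744.25 each month, − disbursements):
  Jun: +$744.25 − $1,077.48 → -$333.23
  Jul: +$744.25 − $555.75 → -$144.73
  Aug: +$744.25 → $599.52
  Sep: +$744.25 → $1,343.77
  Oct: +$744.25 − $555.75 → $1,532.27
  Nov: +$744.25 − $2,419.32 → -$142.80
  Dec: +$744.25 − $1,077.48 → -$476.03
  Jan: +$744.25 − $555.75 → -$287.53
  Feb: +$744.25 → $456.72
  Mar: +$744.25 − $2,133.72 → -$932.75
  Apr: +$744.25 − $555.75 → -$744.25
  May: +$744.25 → $0.00
Lowest trial balance = -$932.75 (Mar)
Initial deposit = cushion − low point = $1,488.50 − (-$932.75) = $2,421.25

$2,421.25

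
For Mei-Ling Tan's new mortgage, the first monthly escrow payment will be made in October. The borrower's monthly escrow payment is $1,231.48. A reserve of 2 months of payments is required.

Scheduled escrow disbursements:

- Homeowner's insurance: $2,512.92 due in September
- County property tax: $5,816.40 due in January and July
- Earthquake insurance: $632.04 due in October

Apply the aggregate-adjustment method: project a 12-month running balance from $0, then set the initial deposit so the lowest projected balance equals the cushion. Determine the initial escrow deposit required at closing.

Cushion = 2 × $1,231.48 = $2,462.96
Trial balance (start $0, +$1,231.48 each month, − disbursements):
  Oct: +$1,231.48 − $632.04 → $599.44
  Nov: +$1,231.48 → $1,830.92
  Dec: +$1,231.48 → $3,062.40
  Jan: +$1,231.48 − $5,816.40 → -$1,522.52
  Feb: +$1,231.48 → -$291.04
  Mar: +$1,231.48 → $940.44
  Apr: +$1,231.48 → $2,171.92
  May: +$1,231.48 → $3,403.40
  Jun: +$1,231.48 → $4,634.88
  Jul: +$1,231.48 − $5,816.40 → $49.96
  Aug: +$1,231.48 → $1,281.44
  Sep: +$1,231.48 − $2,512.92 → $0.00
Lowest trial balance = -$1,522.52 (Jan)
Initial deposit = cushion − low point = $2,462.96 − (-$1,522.52) = $3,985.48

$3,985.48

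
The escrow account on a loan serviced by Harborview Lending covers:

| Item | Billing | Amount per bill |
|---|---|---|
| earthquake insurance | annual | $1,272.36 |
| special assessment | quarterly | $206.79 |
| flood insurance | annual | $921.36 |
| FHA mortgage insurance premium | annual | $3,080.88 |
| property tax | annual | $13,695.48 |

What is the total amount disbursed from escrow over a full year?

Earthquake insurance: $1,272.36 per year
Special assessment: $206.79 × 4 = $827.16 per year
Flood insurance: $921.36 per year
FHA mortgage insurance premium: $3,080.88 per year
Property tax: $13,695.48 per year
Total per year = $1,272.36 + $827.16 + $921.36 + $3,080.88 + $13,695.48 = $19,797.24

$19,797.24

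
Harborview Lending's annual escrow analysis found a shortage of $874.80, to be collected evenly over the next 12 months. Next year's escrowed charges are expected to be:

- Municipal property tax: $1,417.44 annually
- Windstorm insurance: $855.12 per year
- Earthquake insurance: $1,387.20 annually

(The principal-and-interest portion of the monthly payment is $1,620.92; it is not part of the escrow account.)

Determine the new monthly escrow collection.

$377.88

Municipal property tax = $1,417.44 annually
Windstorm insurance = $855.12 annually
Earthquake insurance = $1,387.20 annually
Annual escrow total = $1,417.44 + $855.12 + $1,387.20 = $3,659.76
Per month = $3,659.76 / 12 = $304.98
Shortage spread = $874.80 / 12 = $72.90/mo
Adjusted monthly = $304.98 + $72.90 = $377.88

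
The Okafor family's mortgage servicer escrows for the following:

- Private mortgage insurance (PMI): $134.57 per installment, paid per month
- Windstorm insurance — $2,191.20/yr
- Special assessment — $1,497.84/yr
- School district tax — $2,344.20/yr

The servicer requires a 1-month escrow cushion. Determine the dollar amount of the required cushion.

Private mortgage insurance (PMI) = $134.57 × 12 = $1,614.84/yr
Windstorm insurance = $2,191.20/yr
Special assessment = $1,497.84/yr
School district tax = $2,344.20/yr
Combined annual = $1,614.84 + $2,191.20 + $1,497.84 + $2,344.20 = $7,648.08
Monthly = $7,648.08 ÷ 12 = $637.34
Reserve = 1 × $637.34 = $637.34

$637.34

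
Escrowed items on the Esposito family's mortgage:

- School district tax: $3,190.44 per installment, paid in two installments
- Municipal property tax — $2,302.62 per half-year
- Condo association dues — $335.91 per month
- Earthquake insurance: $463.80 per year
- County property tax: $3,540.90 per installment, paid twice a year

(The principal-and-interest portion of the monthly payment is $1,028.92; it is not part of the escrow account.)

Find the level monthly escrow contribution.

$1,880.22

School district tax = $3,190.44 × 2 = $6,380.88 annually
Municipal property tax = $2,302.62 × 2 = $4,605.24 annually
Condo association dues = $335.91 × 12 = $4,030.92 annually
Earthquake insurance = $463.80 annually
County property tax = $3,540.90 × 2 = $7,081.80 annually
Yearly total = $22,562.64
Monthly escrow = $22,562.64 / 12 = $1,880.22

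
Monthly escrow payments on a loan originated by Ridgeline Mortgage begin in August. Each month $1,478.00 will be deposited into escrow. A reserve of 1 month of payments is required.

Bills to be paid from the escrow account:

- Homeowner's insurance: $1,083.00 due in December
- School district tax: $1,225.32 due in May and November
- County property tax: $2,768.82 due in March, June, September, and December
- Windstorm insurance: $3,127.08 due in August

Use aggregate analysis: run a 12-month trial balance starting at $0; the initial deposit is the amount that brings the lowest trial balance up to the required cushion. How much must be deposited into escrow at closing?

$5,061.04

Cushion = 1 × $1,478.00 = $1,478.00
Trial balance (start $0, +$1,478.00 each month, − disbursements):
  Aug: +$1,478.00 − $3,127.08 → -$1,649.08
  Sep: +$1,478.00 − $2,768.82 → -$2,939.90
  Oct: +$1,478.00 → -$1,461.90
  Nov: +$1,478.00 − $1,225.32 → -$1,209.22
  Dec: +$1,478.00 − $3,851.82 → -$3,583.04
  Jan: +$1,478.00 → -$2,105.04
  Feb: +$1,478.00 → -$627.04
  Mar: +$1,478.00 − $2,768.82 → -$1,917.86
  Apr: +$1,478.00 → -$439.86
  May: +$1,478.00 − $1,225.32 → -$187.18
  Jun: +$1,478.00 − $2,768.82 → -$1,478.00
  Jul: +$1,478.00 → $0.00
Lowest trial balance = -$3,583.04 (Dec)
Initial deposit = cushion − low point = $1,478.00 − (-$3,583.04) = $5,061.04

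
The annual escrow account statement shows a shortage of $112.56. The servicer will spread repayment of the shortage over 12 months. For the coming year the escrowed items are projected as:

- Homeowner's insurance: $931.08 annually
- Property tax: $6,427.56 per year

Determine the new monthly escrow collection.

$622.60

Homeowner's insurance — $931.08 per year
Property tax — $6,427.56 per year
Total annual escrow = $931.08 + $6,427.56 = $7,358.64
Base monthly escrow = $7,358.64 ÷ 12 = $613.22
Monthly shortage recovery: $112.56 ÷ 12 = $9.38
New monthly escrow = $613.22 + $9.38 = $622.60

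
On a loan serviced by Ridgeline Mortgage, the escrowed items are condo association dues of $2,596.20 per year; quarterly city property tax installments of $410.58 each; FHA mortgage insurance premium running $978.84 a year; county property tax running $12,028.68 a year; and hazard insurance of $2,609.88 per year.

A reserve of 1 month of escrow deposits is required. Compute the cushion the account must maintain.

$1,654.66

Condo association dues — $2,596.20 annually
City property tax — $410.58 × 4 = $1,642.32 annually
FHA mortgage insurance premium — $978.84 annually
County property tax — $12,028.68 annually
Hazard insurance — $2,609.88 annually
Total per year = $19,855.92
Monthly = $19,855.92 / 12 = $1,654.66
Required cushion = 1 × $1,654.66 = $1,654.66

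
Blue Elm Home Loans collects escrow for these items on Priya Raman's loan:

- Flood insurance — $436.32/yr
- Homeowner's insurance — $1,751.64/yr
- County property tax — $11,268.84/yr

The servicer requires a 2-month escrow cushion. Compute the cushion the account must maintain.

Flood insurance = $436.32
Homeowner's insurance = $1,751.64
County property tax = $11,268.84
Yearly total = $436.32 + $1,751.64 + $11,268.84 = $13,456.80
Monthly = $13,456.80 ÷ 12 = $1,121.40
Cushion = 2 × $1,121.40 = $2,242.80

$2,242.80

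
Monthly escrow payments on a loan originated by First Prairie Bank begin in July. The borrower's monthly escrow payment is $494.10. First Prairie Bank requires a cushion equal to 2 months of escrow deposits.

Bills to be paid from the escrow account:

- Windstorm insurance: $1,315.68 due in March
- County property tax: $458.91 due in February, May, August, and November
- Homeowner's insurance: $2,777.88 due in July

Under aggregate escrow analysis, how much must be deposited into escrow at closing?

$3,271.98

Cushion = 2 × $494.10 = $988.20
Trial balance (start $0, +$494.10 each month, − disbursements):
  Jul: +$494.10 − $2,777.88 → -$2,283.78
  Aug: +$494.10 − $458.91 → -$2,248.59
  Sep: +$494.10 → -$1,754.49
  Oct: +$494.10 → -$1,260.39
  Nov: +$494.10 − $458.91 → -$1,225.20
  Dec: +$494.10 → -$731.10
  Jan: +$494.10 → -$237.00
  Feb: +$494.10 − $458.91 → -$201.81
  Mar: +$494.10 − $1,315.68 → -$1,023.39
  Apr: +$494.10 → -$529.29
  May: +$494.10 − $458.91 → -$494.10
  Jun: +$494.10 → $0.00
Lowest trial balance = -$2,283.78 (Jul)
Initial deposit = cushion − low point = $988.20 − (-$2,283.78) = $3,271.98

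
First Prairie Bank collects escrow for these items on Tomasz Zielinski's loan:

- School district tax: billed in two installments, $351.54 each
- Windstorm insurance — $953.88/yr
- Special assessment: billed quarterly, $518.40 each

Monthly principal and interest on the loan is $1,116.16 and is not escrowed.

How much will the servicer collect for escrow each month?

School district tax — $351.54 × 2 = $703.08 per year
Windstorm insurance — $953.88 per year
Special assessment — $518.40 × 4 = $2,073.60 per year
Yearly total = $3,730.56
Monthly escrow = $3,730.56 ÷ 12 = $310.88

$310.88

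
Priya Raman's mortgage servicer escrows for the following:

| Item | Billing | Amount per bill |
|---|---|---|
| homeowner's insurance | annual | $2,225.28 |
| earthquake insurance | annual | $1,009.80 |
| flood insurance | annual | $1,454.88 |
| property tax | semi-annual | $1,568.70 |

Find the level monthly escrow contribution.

$652.28

Homeowner's insurance — $2,225.28 per year
Earthquake insurance — $1,009.80 per year
Flood insurance — $1,454.88 per year
Property tax — $1,568.70 × 2 = $3,137.40 per year
Combined annual = $2,225.28 + $1,009.80 + $1,454.88 + $3,137.40 = $7,827.36
Monthly escrow = $7,827.36 ÷ 12 = $652.28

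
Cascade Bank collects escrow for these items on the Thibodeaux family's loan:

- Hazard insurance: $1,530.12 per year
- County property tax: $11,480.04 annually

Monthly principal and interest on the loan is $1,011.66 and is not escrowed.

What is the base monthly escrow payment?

Hazard insurance — $1,530.12 per year
County property tax — $11,480.04 per year
Yearly total = $1,530.12 + $11,480.04 = $13,010.16
Per month = $13,010.16 ÷ 12 = $1,084.18

$1,084.18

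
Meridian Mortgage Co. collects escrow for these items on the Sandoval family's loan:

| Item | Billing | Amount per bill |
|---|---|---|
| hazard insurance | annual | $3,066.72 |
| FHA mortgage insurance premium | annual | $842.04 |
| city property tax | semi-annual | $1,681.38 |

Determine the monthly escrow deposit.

$605.96

Hazard insurance = $3,066.72 per year
FHA mortgage insurance premium = $842.04 per year
City property tax = $1,681.38 × 2 = $3,362.76 per year
Combined annual = $7,271.52
Base monthly escrow = $7,271.52 ÷ 12 = $605.96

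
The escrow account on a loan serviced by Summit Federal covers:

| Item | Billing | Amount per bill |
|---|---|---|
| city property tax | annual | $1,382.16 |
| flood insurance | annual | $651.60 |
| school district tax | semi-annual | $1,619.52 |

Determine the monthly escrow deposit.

$439.40

City property tax — $1,382.16 annually
Flood insurance — $651.60 annually
School district tax — $1,619.52 × 2 = $3,239.04 annually
Total per year = $1,382.16 + $651.60 + $3,239.04 = $5,272.80
Base monthly escrow = $5,272.80 / 12 = $439.40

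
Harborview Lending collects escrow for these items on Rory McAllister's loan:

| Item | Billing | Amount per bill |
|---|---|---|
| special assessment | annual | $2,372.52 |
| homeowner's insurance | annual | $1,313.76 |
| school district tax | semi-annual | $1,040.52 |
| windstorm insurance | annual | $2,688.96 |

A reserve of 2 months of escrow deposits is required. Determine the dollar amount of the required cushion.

$1,409.38

Special assessment = $2,372.52/yr
Homeowner's insurance = $1,313.76/yr
School district tax = $1,040.52 × 2 = $2,081.04/yr
Windstorm insurance = $2,688.96/yr
Annual escrow total = $2,372.52 + $1,313.76 + $2,081.04 + $2,688.96 = $8,456.28
Per month = $8,456.28 / 12 = $704.69
Cushion = 2 × $704.69 = $1,409.38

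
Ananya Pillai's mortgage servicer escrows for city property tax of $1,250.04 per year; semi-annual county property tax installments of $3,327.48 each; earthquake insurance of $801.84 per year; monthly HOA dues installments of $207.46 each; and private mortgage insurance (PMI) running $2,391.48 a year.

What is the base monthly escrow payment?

City property tax = $1,250.04 annually
County property tax = $3,327.48 × 2 = $6,654.96 annually
Earthquake insurance = $801.84 annually
HOA dues = $207.46 × 12 = $2,489.52 annually
Private mortgage insurance (PMI) = $2,391.48 annually
Total annual escrow = $13,587.84
Monthly = $13,587.84 ÷ 12 = $1,132.32

$1,132.32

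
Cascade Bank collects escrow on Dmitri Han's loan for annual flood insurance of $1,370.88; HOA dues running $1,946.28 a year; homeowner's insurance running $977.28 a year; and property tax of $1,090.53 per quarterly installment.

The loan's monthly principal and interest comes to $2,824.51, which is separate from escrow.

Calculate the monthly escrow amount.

Flood insurance: $1,370.88 annually
HOA dues: $1,946.28 annually
Homeowner's insurance: $977.28 annually
Property tax: $1,090.53 × 4 = $4,362.12 annually
Combined annual = $1,370.88 + $1,946.28 + $977.28 + $4,362.12 = $8,656.56
Monthly = $8,656.56 / 12 = $721.38

$721.38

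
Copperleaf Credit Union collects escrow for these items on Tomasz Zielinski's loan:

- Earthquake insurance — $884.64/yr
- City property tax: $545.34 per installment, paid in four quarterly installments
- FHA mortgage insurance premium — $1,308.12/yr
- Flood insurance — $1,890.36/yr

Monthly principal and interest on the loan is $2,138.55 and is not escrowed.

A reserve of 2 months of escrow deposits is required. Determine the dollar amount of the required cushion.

$1,044.08

Earthquake insurance = $884.64 per year
City property tax = $545.34 × 4 = $2,181.36 per year
FHA mortgage insurance premium = $1,308.12 per year
Flood insurance = $1,890.36 per year
Annual escrow total = $884.64 + $2,181.36 + $1,308.12 + $1,890.36 = $6,264.48
Per month = $6,264.48 / 12 = $522.04
Cushion = 2 × $522.04 = $1,044.08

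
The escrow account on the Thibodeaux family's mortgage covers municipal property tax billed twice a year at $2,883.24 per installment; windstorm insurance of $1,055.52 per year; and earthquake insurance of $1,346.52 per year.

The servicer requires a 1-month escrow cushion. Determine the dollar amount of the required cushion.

Municipal property tax: $2,883.24 × 2 = $5,766.48 per year
Windstorm insurance: $1,055.52 per year
Earthquake insurance: $1,346.52 per year
Total annual escrow = $5,766.48 + $1,055.52 + $1,346.52 = $8,168.52
Monthly escrow = $8,168.52 ÷ 12 = $680.71
Cushion = 1 × $680.71 = $680.71

$680.71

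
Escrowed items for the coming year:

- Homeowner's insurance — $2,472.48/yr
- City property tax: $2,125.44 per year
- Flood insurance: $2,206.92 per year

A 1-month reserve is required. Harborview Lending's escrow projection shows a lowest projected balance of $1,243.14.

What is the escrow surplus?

Homeowner's insurance: $2,472.48
City property tax: $2,125.44
Flood insurance: $2,206.92
Total per year = $2,472.48 + $2,125.44 + $2,206.92 = $6,804.84
Base monthly escrow = $6,804.84 ÷ 12 = $567.07
Cushion = 1 × $567.07 = $567.07
Excess over cushion: $1,243.14 − $567.07 = $676.07

$676.07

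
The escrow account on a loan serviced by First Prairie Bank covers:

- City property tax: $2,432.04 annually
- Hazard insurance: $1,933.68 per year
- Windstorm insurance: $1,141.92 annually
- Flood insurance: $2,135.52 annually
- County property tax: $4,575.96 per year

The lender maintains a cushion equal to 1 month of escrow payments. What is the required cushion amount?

$1,018.26

City property tax = $2,432.04 annually
Hazard insurance = $1,933.68 annually
Windstorm insurance = $1,141.92 annually
Flood insurance = $2,135.52 annually
County property tax = $4,575.96 annually
Combined annual = $2,432.04 + $1,933.68 + $1,141.92 + $2,135.52 + $4,575.96 = $12,219.12
Monthly = $12,219.12 ÷ 12 = $1,018.26
Cushion = 1 × $1,018.26 = $1,018.26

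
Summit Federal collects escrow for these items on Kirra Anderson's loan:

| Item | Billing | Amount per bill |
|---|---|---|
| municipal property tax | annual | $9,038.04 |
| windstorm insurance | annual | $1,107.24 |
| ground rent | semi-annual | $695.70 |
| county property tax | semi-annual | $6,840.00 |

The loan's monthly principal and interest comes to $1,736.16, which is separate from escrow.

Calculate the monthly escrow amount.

Municipal property tax = $9,038.04/yr
Windstorm insurance = $1,107.24/yr
Ground rent = $695.70 × 2 = $1,391.40/yr
County property tax = $6,840.00 × 2 = $13,680.00/yr
Yearly total = $25,216.68
Monthly = $25,216.68 / 12 = $2,101.39

$2,101.39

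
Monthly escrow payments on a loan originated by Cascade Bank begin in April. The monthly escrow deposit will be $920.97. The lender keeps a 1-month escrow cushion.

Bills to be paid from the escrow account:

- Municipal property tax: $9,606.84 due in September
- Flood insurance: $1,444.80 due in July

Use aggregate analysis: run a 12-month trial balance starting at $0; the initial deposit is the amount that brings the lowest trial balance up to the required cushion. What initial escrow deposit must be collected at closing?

$6,446.79

Cushion = 1 × $920.97 = $920.97
Trial balance (start $0, +$920.97 each month, − disbursements):
  Apr: +$920.97 → $920.97
  May: +$920.97 → $1,841.94
  Jun: +$920.97 → $2,762.91
  Jul: +$920.97 − $1,444.80 → $2,239.08
  Aug: +$920.97 → $3,160.05
  Sep: +$920.97 − $9,606.84 → -$5,525.82
  Oct: +$920.97 → -$4,604.85
  Nov: +$920.97 → -$3,683.88
  Dec: +$920.97 → -$2,762.91
  Jan: +$920.97 → -$1,841.94
  Feb: +$920.97 → -$920.97
  Mar: +$920.97 → $0.00
Lowest trial balance = -$5,525.82 (Sep)
Initial deposit = cushion − low point = $920.97 − (-$5,525.82) = $6,446.79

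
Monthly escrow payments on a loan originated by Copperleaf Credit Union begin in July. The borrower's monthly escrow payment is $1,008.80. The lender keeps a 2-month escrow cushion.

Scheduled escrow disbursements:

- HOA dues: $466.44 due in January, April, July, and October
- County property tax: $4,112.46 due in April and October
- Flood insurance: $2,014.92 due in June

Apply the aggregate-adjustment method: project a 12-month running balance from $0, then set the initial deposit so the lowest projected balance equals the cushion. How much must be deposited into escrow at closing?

Cushion = 2 × $1,008.80 = $2,017.60
Trial balance (start $0, +$1,008.80 each month, − disbursements):
  Jul: +$1,008.80 − $466.44 → $542.36
  Aug: +$1,008.80 → $1,551.16
  Sep: +$1,008.80 → $2,559.96
  Oct: +$1,008.80 − $4,578.90 → -$1,010.14
  Nov: +$1,008.80 → -$1.34
  Dec: +$1,008.80 → $1,007.46
  Jan: +$1,008.80 − $466.44 → $1,549.82
  Feb: +$1,008.80 → $2,558.62
  Mar: +$1,008.80 → $3,567.42
  Apr: +$1,008.80 − $4,578.90 → -$2.68
  May: +$1,008.80 → $1,006.12
  Jun: +$1,008.80 − $2,014.92 → $0.00
Lowest trial balance = -$1,010.14 (Oct)
Initial deposit = cushion − low point = $2,017.60 − (-$1,010.14) = $3,027.74

$3,027.74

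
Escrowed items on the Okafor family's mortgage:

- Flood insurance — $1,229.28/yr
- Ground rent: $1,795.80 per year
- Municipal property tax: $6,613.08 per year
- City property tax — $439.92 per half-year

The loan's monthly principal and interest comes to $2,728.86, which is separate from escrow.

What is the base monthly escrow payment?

$876.50

Flood insurance — $1,229.28
Ground rent — $1,795.80
Municipal property tax — $6,613.08
City property tax — $439.92 × 2 = $879.84
Combined annual = $1,229.28 + $1,795.80 + $6,613.08 + $879.84 = $10,518.00
Base monthly escrow = $10,518.00 ÷ 12 = $876.50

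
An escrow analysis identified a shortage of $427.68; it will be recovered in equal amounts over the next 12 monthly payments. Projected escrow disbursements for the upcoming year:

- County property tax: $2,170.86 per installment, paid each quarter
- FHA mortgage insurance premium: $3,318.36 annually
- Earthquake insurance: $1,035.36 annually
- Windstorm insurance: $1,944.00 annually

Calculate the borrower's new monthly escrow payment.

$1,284.07

County property tax = $2,170.86 × 4 = $8,683.44 per year
FHA mortgage insurance premium = $3,318.36 per year
Earthquake insurance = $1,035.36 per year
Windstorm insurance = $1,944.00 per year
Yearly total = $14,981.16
Base monthly escrow = $14,981.16 / 12 = $1,248.43
Shortage spread = $427.68 / 12 = $35.64/mo
Adjusted monthly = $1,248.43 + $35.64 = $1,284.07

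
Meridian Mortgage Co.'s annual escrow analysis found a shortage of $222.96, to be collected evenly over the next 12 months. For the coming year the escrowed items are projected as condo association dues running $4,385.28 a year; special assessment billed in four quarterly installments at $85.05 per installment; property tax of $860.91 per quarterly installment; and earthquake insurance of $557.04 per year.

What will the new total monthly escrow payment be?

Condo association dues — $4,385.28 per year
Special assessment — $85.05 × 4 = $340.20 per year
Property tax — $860.91 × 4 = $3,443.64 per year
Earthquake insurance — $557.04 per year
Yearly total = $4,385.28 + $340.20 + $3,443.64 + $557.04 = $8,726.16
Monthly = $8,726.16 ÷ 12 = $727.18
Monthly shortage recovery: $222.96 / 12 = $18.58
New monthly escrow = $727.18 + $18.58 = $745.76

$745.76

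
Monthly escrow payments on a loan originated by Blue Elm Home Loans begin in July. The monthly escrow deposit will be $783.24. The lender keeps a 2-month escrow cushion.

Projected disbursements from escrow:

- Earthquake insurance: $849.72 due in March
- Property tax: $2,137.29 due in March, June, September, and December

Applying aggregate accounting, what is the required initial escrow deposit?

$1,778.91

Cushion = 2 × $783.24 = $1,566.48
Trial balance (start $0, +$783.24 each month, − disbursements):
  Jul: +$783.24 → $783.24
  Aug: +$783.24 → $1,566.48
  Sep: +$783.24 − $2,137.29 → $212.43
  Oct: +$783.24 → $995.67
  Nov: +$783.24 → $1,778.91
  Dec: +$783.24 − $2,137.29 → $424.86
  Jan: +$783.24 → $1,208.10
  Feb: +$783.24 → $1,991.34
  Mar: +$783.24 − $2,987.01 → -$212.43
  Apr: +$783.24 → $570.81
  May: +$783.24 → $1,354.05
  Jun: +$783.24 − $2,137.29 → $0.00
Lowest trial balance = -$212.43 (Mar)
Initial deposit = cushion − low point = $1,566.48 − (-$212.43) = $1,778.91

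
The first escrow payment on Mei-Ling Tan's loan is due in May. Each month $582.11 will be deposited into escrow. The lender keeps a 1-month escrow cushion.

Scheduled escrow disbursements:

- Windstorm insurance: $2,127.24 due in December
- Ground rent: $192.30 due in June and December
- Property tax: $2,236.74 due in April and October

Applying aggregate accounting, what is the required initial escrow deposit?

$673.81

Cushion = 1 × $582.11 = $582.11
Trial balance (start $0, +$582.11 each month, − disbursements):
  May: +$582.11 → $582.11
  Jun: +$582.11 − $192.30 → $971.92
  Jul: +$582.11 → $1,554.03
  Aug: +$582.11 → $2,136.14
  Sep: +$582.11 → $2,718.25
  Oct: +$582.11 − $2,236.74 → $1,063.62
  Nov: +$582.11 → $1,645.73
  Dec: +$582.11 − $2,319.54 → -$91.70
  Jan: +$582.11 → $490.41
  Feb: +$582.11 → $1,072.52
  Mar: +$582.11 → $1,654.63
  Apr: +$582.11 − $2,236.74 → $0.00
Lowest trial balance = -$91.70 (Dec)
Initial deposit = cushion − low point = $582.11 − (-$91.70) = $673.81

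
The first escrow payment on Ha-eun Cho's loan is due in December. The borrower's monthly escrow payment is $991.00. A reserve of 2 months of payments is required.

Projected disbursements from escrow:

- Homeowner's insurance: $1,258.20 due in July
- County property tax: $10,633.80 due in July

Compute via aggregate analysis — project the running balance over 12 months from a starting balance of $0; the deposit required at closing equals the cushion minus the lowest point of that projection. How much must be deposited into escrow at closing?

$5,946.00

Cushion = 2 × $991.00 = $1,982.00
Trial balance (start $0, +$991.00 each month, − disbursements):
  Dec: +$991.00 → $991.00
  Jan: +$991.00 → $1,982.00
  Feb: +$991.00 → $2,973.00
  Mar: +$991.00 → $3,964.00
  Apr: +$991.00 → $4,955.00
  May: +$991.00 → $5,946.00
  Jun: +$991.00 → $6,937.00
  Jul: +$991.00 − $11,892.00 → -$3,964.00
  Aug: +$991.00 → -$2,973.00
  Sep: +$991.00 → -$1,982.00
  Oct: +$991.00 → -$991.00
  Nov: +$991.00 → $0.00
Lowest trial balance = -$3,964.00 (Jul)
Initial deposit = cushion − low point = $1,982.00 − (-$3,964.00) = $5,946.00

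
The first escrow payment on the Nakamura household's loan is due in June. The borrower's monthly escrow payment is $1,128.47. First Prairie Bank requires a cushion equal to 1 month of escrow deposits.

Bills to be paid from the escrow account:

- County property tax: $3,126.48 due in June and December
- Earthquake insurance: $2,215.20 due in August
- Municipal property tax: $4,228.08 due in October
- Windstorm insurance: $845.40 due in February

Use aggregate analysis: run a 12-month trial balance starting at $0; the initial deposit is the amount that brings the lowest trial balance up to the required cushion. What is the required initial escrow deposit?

$5,925.42

Cushion = 1 × $1,128.47 = $1,128.47
Trial balance (start $0, +$1,128.47 each month, − disbursements):
  Jun: +$1,128.47 − $3,126.48 → -$1,998.01
  Jul: +$1,128.47 → -$869.54
  Aug: +$1,128.47 − $2,215.20 → -$1,956.27
  Sep: +$1,128.47 → -$827.80
  Oct: +$1,128.47 − $4,228.08 → -$3,927.41
  Nov: +$1,128.47 → -$2,798.94
  Dec: +$1,128.47 − $3,126.48 → -$4,796.95
  Jan: +$1,128.47 → -$3,668.48
  Feb: +$1,128.47 − $845.40 → -$3,385.41
  Mar: +$1,128.47 → -$2,256.94
  Apr: +$1,128.47 → -$1,128.47
  May: +$1,128.47 → $0.00
Lowest trial balance = -$4,796.95 (Dec)
Initial deposit = cushion − low point = $1,128.47 − (-$4,796.95) = $5,925.42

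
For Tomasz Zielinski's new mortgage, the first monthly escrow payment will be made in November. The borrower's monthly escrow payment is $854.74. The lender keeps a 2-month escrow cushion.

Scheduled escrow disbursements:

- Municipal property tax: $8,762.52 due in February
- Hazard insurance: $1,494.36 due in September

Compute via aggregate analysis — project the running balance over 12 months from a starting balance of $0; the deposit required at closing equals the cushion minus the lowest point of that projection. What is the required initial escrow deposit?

Cushion = 2 × $854.74 = $1,709.48
Trial balance (start $0, +$854.74 each month, − disbursements):
  Nov: +$854.74 → $854.74
  Dec: +$854.74 → $1,709.48
  Jan: +$854.74 → $2,564.22
  Feb: +$854.74 − $8,762.52 → -$5,343.56
  Mar: +$854.74 → -$4,488.82
  Apr: +$854.74 → -$3,634.08
  May: +$854.74 → -$2,779.34
  Jun: +$854.74 → -$1,924.60
  Jul: +$854.74 → -$1,069.86
  Aug: +$854.74 → -$215.12
  Sep: +$854.74 − $1,494.36 → -$854.74
  Oct: +$854.74 → $0.00
Lowest trial balance = -$5,343.56 (Feb)
Initial deposit = cushion − low point = $1,709.48 − (-$5,343.56) = $7,053.04

$7,053.04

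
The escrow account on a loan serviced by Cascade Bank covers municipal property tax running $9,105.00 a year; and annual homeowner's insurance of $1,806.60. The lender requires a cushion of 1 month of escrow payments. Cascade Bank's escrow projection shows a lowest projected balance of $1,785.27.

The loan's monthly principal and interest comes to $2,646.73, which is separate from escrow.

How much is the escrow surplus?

$875.97

Municipal property tax: $9,105.00 annually
Homeowner's insurance: $1,806.60 annually
Yearly total = $9,105.00 + $1,806.60 = $10,911.60
Monthly escrow = $10,911.60 / 12 = $909.30
Cushion = 1 × $909.30 = $909.30
Surplus = $1,785.27 − $909.30 = $875.97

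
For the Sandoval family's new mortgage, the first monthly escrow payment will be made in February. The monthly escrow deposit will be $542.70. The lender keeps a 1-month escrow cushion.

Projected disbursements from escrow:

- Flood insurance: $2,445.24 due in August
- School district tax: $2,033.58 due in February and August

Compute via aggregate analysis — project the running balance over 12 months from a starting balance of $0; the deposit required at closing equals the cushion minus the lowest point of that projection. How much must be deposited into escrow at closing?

Cushion = 1 × $542.70 = $542.70
Trial balance (start $0, +$542.70 each month, − disbursements):
  Feb: +$542.70 − $2,033.58 → -$1,490.88
  Mar: +$542.70 → -$948.18
  Apr: +$542.70 → -$405.48
  May: +$542.70 → $137.22
  Jun: +$542.70 → $679.92
  Jul: +$542.70 → $1,222.62
  Aug: +$542.70 − $4,478.82 → -$2,713.50
  Sep: +$542.70 → -$2,170.80
  Oct: +$542.70 → -$1,628.10
  Nov: +$542.70 → -$1,085.40
  Dec: +$542.70 → -$542.70
  Jan: +$542.70 → $0.00
Lowest trial balance = -$2,713.50 (Aug)
Initial deposit = cushion − low point = $542.70 − (-$2,713.50) = $3,256.20

$3,256.20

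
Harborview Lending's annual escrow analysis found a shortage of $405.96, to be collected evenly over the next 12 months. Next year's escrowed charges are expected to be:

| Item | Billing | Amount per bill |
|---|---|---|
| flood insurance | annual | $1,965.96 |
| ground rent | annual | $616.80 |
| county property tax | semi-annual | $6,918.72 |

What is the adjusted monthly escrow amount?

$1,402.18

Flood insurance — $1,965.96 per year
Ground rent — $616.80 per year
County property tax — $6,918.72 × 2 = $13,837.44 per year
Total per year = $1,965.96 + $616.80 + $13,837.44 = $16,420.20
Per month = $16,420.20 ÷ 12 = $1,368.35
Shortage spread = $405.96 / 12 = $33.83/mo
New monthly escrow = $1,368.35 + $33.83 = $1,402.18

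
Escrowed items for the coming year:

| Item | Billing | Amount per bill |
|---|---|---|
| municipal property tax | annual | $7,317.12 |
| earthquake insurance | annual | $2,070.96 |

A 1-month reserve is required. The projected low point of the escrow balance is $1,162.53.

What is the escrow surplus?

$380.19

Municipal property tax: $7,317.12
Earthquake insurance: $2,070.96
Total per year = $7,317.12 + $2,070.96 = $9,388.08
Monthly escrow = $9,388.08 / 12 = $782.34
Required cushion = 1 × $782.34 = $782.34
Surplus = $1,162.53 − $782.34 = $380.19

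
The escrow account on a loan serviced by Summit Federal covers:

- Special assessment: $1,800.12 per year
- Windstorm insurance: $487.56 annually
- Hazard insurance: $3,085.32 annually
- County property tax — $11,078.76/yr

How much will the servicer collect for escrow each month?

$1,370.98

Special assessment — $1,800.12
Windstorm insurance — $487.56
Hazard insurance — $3,085.32
County property tax — $11,078.76
Yearly total = $16,451.76
Monthly = $16,451.76 ÷ 12 = $1,370.98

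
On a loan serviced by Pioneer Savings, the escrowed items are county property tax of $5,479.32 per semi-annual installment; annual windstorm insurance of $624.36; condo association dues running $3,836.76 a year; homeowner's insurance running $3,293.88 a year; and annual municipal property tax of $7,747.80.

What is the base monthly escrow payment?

$2,205.12

County property tax — $5,479.32 × 2 = $10,958.64
Windstorm insurance — $624.36
Condo association dues — $3,836.76
Homeowner's insurance — $3,293.88
Municipal property tax — $7,747.80
Combined annual = $10,958.64 + $624.36 + $3,836.76 + $3,293.88 + $7,747.80 = $26,461.44
Base monthly escrow = $26,461.44 ÷ 12 = $2,205.12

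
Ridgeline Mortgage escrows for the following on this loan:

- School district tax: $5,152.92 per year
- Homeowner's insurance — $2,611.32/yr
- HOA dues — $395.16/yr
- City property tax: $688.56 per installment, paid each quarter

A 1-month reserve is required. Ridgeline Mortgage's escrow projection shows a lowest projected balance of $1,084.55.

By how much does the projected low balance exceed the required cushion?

School district tax: $5,152.92/yr
Homeowner's insurance: $2,611.32/yr
HOA dues: $395.16/yr
City property tax: $688.56 × 4 = $2,754.24/yr
Combined annual = $5,152.92 + $2,611.32 + $395.16 + $2,754.24 = $10,913.64
Monthly = $10,913.64 ÷ 12 = $909.47
Required cushion = 1 × $909.47 = $909.47
Excess over cushion: $1,084.55 − $909.47 = $175.08

$175.08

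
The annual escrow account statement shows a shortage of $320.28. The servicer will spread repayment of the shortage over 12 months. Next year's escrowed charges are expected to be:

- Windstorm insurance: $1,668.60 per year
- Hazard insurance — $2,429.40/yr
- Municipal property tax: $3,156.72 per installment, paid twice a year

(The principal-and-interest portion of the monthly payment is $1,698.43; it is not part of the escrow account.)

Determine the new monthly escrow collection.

$894.31

Windstorm insurance = $1,668.60/yr
Hazard insurance = $2,429.40/yr
Municipal property tax = $3,156.72 × 2 = $6,313.44/yr
Yearly total = $10,411.44
Per month = $10,411.44 / 12 = $867.62
Shortage spread = $320.28 ÷ 12 = $26.69/mo
New monthly escrow = $867.62 + $26.69 = $894.31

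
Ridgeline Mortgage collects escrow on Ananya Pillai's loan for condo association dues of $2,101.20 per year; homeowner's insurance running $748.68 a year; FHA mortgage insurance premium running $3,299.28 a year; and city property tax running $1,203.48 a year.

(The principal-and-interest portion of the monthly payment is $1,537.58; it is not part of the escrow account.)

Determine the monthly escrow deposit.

$612.72

Condo association dues — $2,101.20 per year
Homeowner's insurance — $748.68 per year
FHA mortgage insurance premium — $3,299.28 per year
City property tax — $1,203.48 per year
Combined annual = $7,352.64
Monthly = $7,352.64 ÷ 12 = $612.72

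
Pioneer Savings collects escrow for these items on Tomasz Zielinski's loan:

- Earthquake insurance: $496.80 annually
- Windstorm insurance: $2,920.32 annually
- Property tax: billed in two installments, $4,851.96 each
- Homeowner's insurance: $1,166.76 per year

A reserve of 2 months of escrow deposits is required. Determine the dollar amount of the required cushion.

$2,381.30

Earthquake insurance: $496.80 annually
Windstorm insurance: $2,920.32 annually
Property tax: $4,851.96 × 2 = $9,703.92 annually
Homeowner's insurance: $1,166.76 annually
Combined annual = $14,287.80
Per month = $14,287.80 ÷ 12 = $1,190.65
Reserve = 2 × $1,190.65 = $2,381.30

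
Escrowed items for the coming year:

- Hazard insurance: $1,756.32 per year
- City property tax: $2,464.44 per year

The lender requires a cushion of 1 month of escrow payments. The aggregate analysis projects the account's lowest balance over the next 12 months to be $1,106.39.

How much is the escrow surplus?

Hazard insurance = $1,756.32/yr
City property tax = $2,464.44/yr
Yearly total = $4,220.76
Per month = $4,220.76 / 12 = $351.73
Cushion = 1 × $351.73 = $351.73
Excess over cushion: $1,106.39 − $351.73 = $754.66

$754.66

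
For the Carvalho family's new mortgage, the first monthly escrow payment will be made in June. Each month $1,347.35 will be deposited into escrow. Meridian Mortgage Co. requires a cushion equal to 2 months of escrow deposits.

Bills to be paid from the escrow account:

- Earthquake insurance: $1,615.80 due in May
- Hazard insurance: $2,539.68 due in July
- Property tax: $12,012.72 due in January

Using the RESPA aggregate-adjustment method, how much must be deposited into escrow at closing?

Cushion = 2 × $1,347.35 = $2,694.70
Trial balance (start $0, +$1,347.35 each month, − disbursements):
  Jun: +$1,347.35 → $1,347.35
  Jul: +$1,347.35 − $2,539.68 → $155.02
  Aug: +$1,347.35 → $1,502.37
  Sep: +$1,347.35 → $2,849.72
  Oct: +$1,347.35 → $4,197.07
  Nov: +$1,347.35 → $5,544.42
  Dec: +$1,347.35 → $6,891.77
  Jan: +$1,347.35 − $12,012.72 → -$3,773.60
  Feb: +$1,347.35 → -$2,426.25
  Mar: +$1,347.35 → -$1,078.90
  Apr: +$1,347.35 → $268.45
  May: +$1,347.35 − $1,615.80 → $0.00
Lowest trial balance = -$3,773.60 (Jan)
Initial deposit = cushion − low point = $2,694.70 − (-$3,773.60) = $6,468.30

$6,468.30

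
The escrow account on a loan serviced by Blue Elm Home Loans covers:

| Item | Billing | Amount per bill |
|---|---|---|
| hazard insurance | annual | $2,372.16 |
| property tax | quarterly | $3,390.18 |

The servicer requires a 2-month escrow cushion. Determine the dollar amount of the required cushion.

$2,655.48

Hazard insurance — $2,372.16 per year
Property tax — $3,390.18 × 4 = $13,560.72 per year
Total per year = $2,372.16 + $13,560.72 = $15,932.88
Monthly = $15,932.88 / 12 = $1,327.74
Reserve = 2 × $1,327.74 = $2,655.48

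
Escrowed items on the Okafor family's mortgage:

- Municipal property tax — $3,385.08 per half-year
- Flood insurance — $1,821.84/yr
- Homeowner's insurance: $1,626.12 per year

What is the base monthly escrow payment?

$851.51

Municipal property tax = $3,385.08 × 2 = $6,770.16
Flood insurance = $1,821.84
Homeowner's insurance = $1,626.12
Yearly total = $6,770.16 + $1,821.84 + $1,626.12 = $10,218.12
Base monthly escrow = $10,218.12 ÷ 12 = $851.51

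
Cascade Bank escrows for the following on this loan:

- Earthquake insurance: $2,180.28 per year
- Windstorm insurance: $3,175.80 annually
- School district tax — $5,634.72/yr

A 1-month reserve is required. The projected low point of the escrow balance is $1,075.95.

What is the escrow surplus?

$160.05

Earthquake insurance = $2,180.28 annually
Windstorm insurance = $3,175.80 annually
School district tax = $5,634.72 annually
Total per year = $2,180.28 + $3,175.80 + $5,634.72 = $10,990.80
Monthly escrow = $10,990.80 ÷ 12 = $915.90
Required cushion = 1 × $915.90 = $915.90
Surplus = $1,075.95 − $915.90 = $160.05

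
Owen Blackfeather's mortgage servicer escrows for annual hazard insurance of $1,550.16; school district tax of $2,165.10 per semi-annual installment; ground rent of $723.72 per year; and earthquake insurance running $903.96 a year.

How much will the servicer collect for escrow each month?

Hazard insurance = $1,550.16/yr
School district tax = $2,165.10 × 2 = $4,330.20/yr
Ground rent = $723.72/yr
Earthquake insurance = $903.96/yr
Total per year = $1,550.16 + $4,330.20 + $723.72 + $903.96 = $7,508.04
Monthly escrow = $7,508.04 ÷ 12 = $625.67

$625.67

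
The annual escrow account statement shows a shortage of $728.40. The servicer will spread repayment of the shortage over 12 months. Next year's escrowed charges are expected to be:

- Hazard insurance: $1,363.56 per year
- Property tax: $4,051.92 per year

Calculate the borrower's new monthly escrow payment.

$511.99

Hazard insurance: $1,363.56 annually
Property tax: $4,051.92 annually
Annual escrow total = $1,363.56 + $4,051.92 = $5,415.48
Monthly escrow = $5,415.48 ÷ 12 = $451.29
Shortage per month = $728.40 / 12 = $60.70
Adjusted monthly = $451.29 + $60.70 = $511.99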